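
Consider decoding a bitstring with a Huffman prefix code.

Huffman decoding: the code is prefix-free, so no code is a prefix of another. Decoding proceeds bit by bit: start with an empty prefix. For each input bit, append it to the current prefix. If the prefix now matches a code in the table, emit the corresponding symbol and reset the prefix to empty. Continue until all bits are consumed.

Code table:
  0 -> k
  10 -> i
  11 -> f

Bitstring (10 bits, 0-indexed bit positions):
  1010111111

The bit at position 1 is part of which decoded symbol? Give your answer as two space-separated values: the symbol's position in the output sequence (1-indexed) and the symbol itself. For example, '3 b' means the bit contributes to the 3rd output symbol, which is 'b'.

Bit 0: prefix='1' (no match yet)
Bit 1: prefix='10' -> emit 'i', reset
Bit 2: prefix='1' (no match yet)
Bit 3: prefix='10' -> emit 'i', reset
Bit 4: prefix='1' (no match yet)
Bit 5: prefix='11' -> emit 'f', reset

Answer: 1 i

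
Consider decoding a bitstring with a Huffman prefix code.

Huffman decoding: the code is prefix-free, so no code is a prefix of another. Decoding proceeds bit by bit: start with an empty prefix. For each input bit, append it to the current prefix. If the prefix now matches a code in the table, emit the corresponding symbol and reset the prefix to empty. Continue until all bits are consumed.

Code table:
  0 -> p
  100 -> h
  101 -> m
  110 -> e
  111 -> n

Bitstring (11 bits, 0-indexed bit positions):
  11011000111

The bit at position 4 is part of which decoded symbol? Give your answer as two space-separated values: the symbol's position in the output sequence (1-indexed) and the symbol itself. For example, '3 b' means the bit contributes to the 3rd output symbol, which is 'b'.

Bit 0: prefix='1' (no match yet)
Bit 1: prefix='11' (no match yet)
Bit 2: prefix='110' -> emit 'e', reset
Bit 3: prefix='1' (no match yet)
Bit 4: prefix='11' (no match yet)
Bit 5: prefix='110' -> emit 'e', reset
Bit 6: prefix='0' -> emit 'p', reset
Bit 7: prefix='0' -> emit 'p', reset
Bit 8: prefix='1' (no match yet)

Answer: 2 e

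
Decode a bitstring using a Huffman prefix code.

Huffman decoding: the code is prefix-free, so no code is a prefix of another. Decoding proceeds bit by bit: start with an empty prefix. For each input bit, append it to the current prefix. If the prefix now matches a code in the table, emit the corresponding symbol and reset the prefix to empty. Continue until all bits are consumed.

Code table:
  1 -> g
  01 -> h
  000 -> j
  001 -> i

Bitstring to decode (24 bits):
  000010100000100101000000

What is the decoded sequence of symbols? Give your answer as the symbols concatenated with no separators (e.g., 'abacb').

Bit 0: prefix='0' (no match yet)
Bit 1: prefix='00' (no match yet)
Bit 2: prefix='000' -> emit 'j', reset
Bit 3: prefix='0' (no match yet)
Bit 4: prefix='01' -> emit 'h', reset
Bit 5: prefix='0' (no match yet)
Bit 6: prefix='01' -> emit 'h', reset
Bit 7: prefix='0' (no match yet)
Bit 8: prefix='00' (no match yet)
Bit 9: prefix='000' -> emit 'j', reset
Bit 10: prefix='0' (no match yet)
Bit 11: prefix='00' (no match yet)
Bit 12: prefix='001' -> emit 'i', reset
Bit 13: prefix='0' (no match yet)
Bit 14: prefix='00' (no match yet)
Bit 15: prefix='001' -> emit 'i', reset
Bit 16: prefix='0' (no match yet)
Bit 17: prefix='01' -> emit 'h', reset
Bit 18: prefix='0' (no match yet)
Bit 19: prefix='00' (no match yet)
Bit 20: prefix='000' -> emit 'j', reset
Bit 21: prefix='0' (no match yet)
Bit 22: prefix='00' (no match yet)
Bit 23: prefix='000' -> emit 'j', reset

Answer: jhhjiihjj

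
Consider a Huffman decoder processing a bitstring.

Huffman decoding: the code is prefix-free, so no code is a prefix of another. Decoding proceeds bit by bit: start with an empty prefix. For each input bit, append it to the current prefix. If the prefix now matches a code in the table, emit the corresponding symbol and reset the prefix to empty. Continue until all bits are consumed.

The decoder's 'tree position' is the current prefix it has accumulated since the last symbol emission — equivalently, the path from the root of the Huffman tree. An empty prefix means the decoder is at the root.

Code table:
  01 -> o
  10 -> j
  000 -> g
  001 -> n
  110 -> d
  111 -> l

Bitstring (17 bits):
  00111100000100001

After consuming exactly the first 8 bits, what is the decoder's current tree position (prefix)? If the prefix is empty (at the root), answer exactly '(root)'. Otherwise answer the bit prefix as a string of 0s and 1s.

Answer: 00

Derivation:
Bit 0: prefix='0' (no match yet)
Bit 1: prefix='00' (no match yet)
Bit 2: prefix='001' -> emit 'n', reset
Bit 3: prefix='1' (no match yet)
Bit 4: prefix='11' (no match yet)
Bit 5: prefix='111' -> emit 'l', reset
Bit 6: prefix='0' (no match yet)
Bit 7: prefix='00' (no match yet)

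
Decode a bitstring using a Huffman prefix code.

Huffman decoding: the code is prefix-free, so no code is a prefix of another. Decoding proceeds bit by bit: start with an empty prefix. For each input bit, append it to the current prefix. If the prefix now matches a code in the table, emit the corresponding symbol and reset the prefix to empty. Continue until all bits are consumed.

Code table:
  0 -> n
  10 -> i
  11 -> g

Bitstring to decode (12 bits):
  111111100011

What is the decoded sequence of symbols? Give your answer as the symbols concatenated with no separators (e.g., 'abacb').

Bit 0: prefix='1' (no match yet)
Bit 1: prefix='11' -> emit 'g', reset
Bit 2: prefix='1' (no match yet)
Bit 3: prefix='11' -> emit 'g', reset
Bit 4: prefix='1' (no match yet)
Bit 5: prefix='11' -> emit 'g', reset
Bit 6: prefix='1' (no match yet)
Bit 7: prefix='10' -> emit 'i', reset
Bit 8: prefix='0' -> emit 'n', reset
Bit 9: prefix='0' -> emit 'n', reset
Bit 10: prefix='1' (no match yet)
Bit 11: prefix='11' -> emit 'g', reset

Answer: ggginng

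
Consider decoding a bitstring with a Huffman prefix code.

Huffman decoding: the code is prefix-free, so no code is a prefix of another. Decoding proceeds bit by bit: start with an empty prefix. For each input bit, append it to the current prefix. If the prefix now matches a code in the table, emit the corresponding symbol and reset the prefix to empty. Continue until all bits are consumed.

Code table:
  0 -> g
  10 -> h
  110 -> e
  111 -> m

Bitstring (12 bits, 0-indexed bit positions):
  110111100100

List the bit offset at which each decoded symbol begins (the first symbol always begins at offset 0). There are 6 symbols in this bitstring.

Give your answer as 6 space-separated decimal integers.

Answer: 0 3 6 8 9 11

Derivation:
Bit 0: prefix='1' (no match yet)
Bit 1: prefix='11' (no match yet)
Bit 2: prefix='110' -> emit 'e', reset
Bit 3: prefix='1' (no match yet)
Bit 4: prefix='11' (no match yet)
Bit 5: prefix='111' -> emit 'm', reset
Bit 6: prefix='1' (no match yet)
Bit 7: prefix='10' -> emit 'h', reset
Bit 8: prefix='0' -> emit 'g', reset
Bit 9: prefix='1' (no match yet)
Bit 10: prefix='10' -> emit 'h', reset
Bit 11: prefix='0' -> emit 'g', reset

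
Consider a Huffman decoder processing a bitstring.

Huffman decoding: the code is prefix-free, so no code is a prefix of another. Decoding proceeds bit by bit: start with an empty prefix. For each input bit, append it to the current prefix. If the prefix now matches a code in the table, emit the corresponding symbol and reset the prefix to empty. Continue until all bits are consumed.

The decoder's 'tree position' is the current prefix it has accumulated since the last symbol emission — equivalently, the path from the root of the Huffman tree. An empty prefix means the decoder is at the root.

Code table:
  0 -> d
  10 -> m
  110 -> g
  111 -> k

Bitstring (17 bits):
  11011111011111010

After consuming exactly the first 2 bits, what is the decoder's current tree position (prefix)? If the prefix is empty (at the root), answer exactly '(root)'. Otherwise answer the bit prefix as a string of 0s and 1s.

Bit 0: prefix='1' (no match yet)
Bit 1: prefix='11' (no match yet)

Answer: 11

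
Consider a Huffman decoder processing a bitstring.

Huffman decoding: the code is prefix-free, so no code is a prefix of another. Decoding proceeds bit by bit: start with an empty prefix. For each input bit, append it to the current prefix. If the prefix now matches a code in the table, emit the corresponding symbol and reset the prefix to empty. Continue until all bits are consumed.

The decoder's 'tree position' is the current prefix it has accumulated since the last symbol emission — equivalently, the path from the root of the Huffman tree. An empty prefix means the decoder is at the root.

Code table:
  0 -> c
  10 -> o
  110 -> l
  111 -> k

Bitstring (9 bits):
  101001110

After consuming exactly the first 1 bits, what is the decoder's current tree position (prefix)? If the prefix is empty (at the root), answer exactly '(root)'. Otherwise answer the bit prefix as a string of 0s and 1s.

Answer: 1

Derivation:
Bit 0: prefix='1' (no match yet)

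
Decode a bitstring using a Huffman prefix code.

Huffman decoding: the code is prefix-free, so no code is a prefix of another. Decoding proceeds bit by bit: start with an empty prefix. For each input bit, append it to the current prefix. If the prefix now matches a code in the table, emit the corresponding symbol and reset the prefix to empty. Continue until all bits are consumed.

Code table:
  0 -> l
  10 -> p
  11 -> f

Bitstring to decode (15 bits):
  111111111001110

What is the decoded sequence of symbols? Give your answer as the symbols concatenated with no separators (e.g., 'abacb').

Bit 0: prefix='1' (no match yet)
Bit 1: prefix='11' -> emit 'f', reset
Bit 2: prefix='1' (no match yet)
Bit 3: prefix='11' -> emit 'f', reset
Bit 4: prefix='1' (no match yet)
Bit 5: prefix='11' -> emit 'f', reset
Bit 6: prefix='1' (no match yet)
Bit 7: prefix='11' -> emit 'f', reset
Bit 8: prefix='1' (no match yet)
Bit 9: prefix='10' -> emit 'p', reset
Bit 10: prefix='0' -> emit 'l', reset
Bit 11: prefix='1' (no match yet)
Bit 12: prefix='11' -> emit 'f', reset
Bit 13: prefix='1' (no match yet)
Bit 14: prefix='10' -> emit 'p', reset

Answer: ffffplfp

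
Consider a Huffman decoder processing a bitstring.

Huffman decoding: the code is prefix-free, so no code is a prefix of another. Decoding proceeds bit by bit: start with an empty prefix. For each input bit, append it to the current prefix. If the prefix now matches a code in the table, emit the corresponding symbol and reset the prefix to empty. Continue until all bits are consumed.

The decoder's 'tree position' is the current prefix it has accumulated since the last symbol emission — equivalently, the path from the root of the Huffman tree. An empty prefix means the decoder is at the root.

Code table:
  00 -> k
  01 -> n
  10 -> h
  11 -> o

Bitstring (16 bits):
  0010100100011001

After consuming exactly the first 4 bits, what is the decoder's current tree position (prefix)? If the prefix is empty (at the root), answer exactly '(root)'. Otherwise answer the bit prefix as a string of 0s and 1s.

Bit 0: prefix='0' (no match yet)
Bit 1: prefix='00' -> emit 'k', reset
Bit 2: prefix='1' (no match yet)
Bit 3: prefix='10' -> emit 'h', reset

Answer: (root)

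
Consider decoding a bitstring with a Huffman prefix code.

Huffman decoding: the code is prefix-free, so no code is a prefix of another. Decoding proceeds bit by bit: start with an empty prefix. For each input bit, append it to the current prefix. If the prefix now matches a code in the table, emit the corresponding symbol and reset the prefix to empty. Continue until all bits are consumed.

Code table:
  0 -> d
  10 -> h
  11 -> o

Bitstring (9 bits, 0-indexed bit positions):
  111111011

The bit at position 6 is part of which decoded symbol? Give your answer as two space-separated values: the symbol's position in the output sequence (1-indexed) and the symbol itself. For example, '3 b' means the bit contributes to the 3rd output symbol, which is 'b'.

Bit 0: prefix='1' (no match yet)
Bit 1: prefix='11' -> emit 'o', reset
Bit 2: prefix='1' (no match yet)
Bit 3: prefix='11' -> emit 'o', reset
Bit 4: prefix='1' (no match yet)
Bit 5: prefix='11' -> emit 'o', reset
Bit 6: prefix='0' -> emit 'd', reset
Bit 7: prefix='1' (no match yet)
Bit 8: prefix='11' -> emit 'o', reset

Answer: 4 d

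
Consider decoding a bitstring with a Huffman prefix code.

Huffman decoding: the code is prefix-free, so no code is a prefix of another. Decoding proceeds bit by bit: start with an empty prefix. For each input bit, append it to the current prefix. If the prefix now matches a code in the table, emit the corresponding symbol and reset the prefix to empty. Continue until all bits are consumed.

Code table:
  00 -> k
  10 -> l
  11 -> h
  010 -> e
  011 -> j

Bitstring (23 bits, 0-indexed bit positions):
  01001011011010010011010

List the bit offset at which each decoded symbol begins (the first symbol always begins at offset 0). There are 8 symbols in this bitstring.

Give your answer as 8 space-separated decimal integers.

Answer: 0 3 6 8 11 14 17 20

Derivation:
Bit 0: prefix='0' (no match yet)
Bit 1: prefix='01' (no match yet)
Bit 2: prefix='010' -> emit 'e', reset
Bit 3: prefix='0' (no match yet)
Bit 4: prefix='01' (no match yet)
Bit 5: prefix='010' -> emit 'e', reset
Bit 6: prefix='1' (no match yet)
Bit 7: prefix='11' -> emit 'h', reset
Bit 8: prefix='0' (no match yet)
Bit 9: prefix='01' (no match yet)
Bit 10: prefix='011' -> emit 'j', reset
Bit 11: prefix='0' (no match yet)
Bit 12: prefix='01' (no match yet)
Bit 13: prefix='010' -> emit 'e', reset
Bit 14: prefix='0' (no match yet)
Bit 15: prefix='01' (no match yet)
Bit 16: prefix='010' -> emit 'e', reset
Bit 17: prefix='0' (no match yet)
Bit 18: prefix='01' (no match yet)
Bit 19: prefix='011' -> emit 'j', reset
Bit 20: prefix='0' (no match yet)
Bit 21: prefix='01' (no match yet)
Bit 22: prefix='010' -> emit 'e', reset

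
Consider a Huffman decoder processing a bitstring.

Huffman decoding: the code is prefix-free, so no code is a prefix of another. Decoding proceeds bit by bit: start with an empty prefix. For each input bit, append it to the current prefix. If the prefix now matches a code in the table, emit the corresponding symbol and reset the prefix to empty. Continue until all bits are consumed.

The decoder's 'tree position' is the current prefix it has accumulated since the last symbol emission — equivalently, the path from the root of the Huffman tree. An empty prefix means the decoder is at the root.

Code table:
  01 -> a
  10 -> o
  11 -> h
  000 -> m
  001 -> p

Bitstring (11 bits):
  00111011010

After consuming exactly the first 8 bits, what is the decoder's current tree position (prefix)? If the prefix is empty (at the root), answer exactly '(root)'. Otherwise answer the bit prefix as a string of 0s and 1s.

Answer: 1

Derivation:
Bit 0: prefix='0' (no match yet)
Bit 1: prefix='00' (no match yet)
Bit 2: prefix='001' -> emit 'p', reset
Bit 3: prefix='1' (no match yet)
Bit 4: prefix='11' -> emit 'h', reset
Bit 5: prefix='0' (no match yet)
Bit 6: prefix='01' -> emit 'a', reset
Bit 7: prefix='1' (no match yet)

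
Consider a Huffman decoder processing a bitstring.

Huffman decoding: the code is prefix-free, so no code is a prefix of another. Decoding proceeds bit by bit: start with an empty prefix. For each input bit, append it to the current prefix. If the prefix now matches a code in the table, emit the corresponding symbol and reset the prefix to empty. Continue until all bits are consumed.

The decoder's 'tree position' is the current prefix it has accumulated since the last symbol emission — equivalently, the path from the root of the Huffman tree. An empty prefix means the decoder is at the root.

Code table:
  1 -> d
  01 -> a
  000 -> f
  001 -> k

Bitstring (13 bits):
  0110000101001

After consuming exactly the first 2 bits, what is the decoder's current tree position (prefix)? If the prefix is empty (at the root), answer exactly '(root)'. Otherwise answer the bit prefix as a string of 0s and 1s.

Bit 0: prefix='0' (no match yet)
Bit 1: prefix='01' -> emit 'a', reset

Answer: (root)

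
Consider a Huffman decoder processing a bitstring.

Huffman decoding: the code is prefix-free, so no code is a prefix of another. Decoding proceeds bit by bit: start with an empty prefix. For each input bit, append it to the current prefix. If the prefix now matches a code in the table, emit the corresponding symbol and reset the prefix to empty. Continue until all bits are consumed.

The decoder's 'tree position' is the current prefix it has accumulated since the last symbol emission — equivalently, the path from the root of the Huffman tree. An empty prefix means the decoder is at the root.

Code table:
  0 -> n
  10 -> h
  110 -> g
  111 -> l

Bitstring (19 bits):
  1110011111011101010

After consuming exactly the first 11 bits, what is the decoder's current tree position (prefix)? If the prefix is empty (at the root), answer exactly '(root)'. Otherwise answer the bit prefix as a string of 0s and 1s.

Bit 0: prefix='1' (no match yet)
Bit 1: prefix='11' (no match yet)
Bit 2: prefix='111' -> emit 'l', reset
Bit 3: prefix='0' -> emit 'n', reset
Bit 4: prefix='0' -> emit 'n', reset
Bit 5: prefix='1' (no match yet)
Bit 6: prefix='11' (no match yet)
Bit 7: prefix='111' -> emit 'l', reset
Bit 8: prefix='1' (no match yet)
Bit 9: prefix='11' (no match yet)
Bit 10: prefix='110' -> emit 'g', reset

Answer: (root)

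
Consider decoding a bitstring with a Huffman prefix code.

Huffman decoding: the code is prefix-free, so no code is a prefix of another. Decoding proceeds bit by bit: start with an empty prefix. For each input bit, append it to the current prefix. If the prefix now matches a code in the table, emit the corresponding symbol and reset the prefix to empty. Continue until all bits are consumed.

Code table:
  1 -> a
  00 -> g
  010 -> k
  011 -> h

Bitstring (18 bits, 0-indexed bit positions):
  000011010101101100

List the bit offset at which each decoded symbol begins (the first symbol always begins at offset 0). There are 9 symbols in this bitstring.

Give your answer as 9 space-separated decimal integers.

Bit 0: prefix='0' (no match yet)
Bit 1: prefix='00' -> emit 'g', reset
Bit 2: prefix='0' (no match yet)
Bit 3: prefix='00' -> emit 'g', reset
Bit 4: prefix='1' -> emit 'a', reset
Bit 5: prefix='1' -> emit 'a', reset
Bit 6: prefix='0' (no match yet)
Bit 7: prefix='01' (no match yet)
Bit 8: prefix='010' -> emit 'k', reset
Bit 9: prefix='1' -> emit 'a', reset
Bit 10: prefix='0' (no match yet)
Bit 11: prefix='01' (no match yet)
Bit 12: prefix='011' -> emit 'h', reset
Bit 13: prefix='0' (no match yet)
Bit 14: prefix='01' (no match yet)
Bit 15: prefix='011' -> emit 'h', reset
Bit 16: prefix='0' (no match yet)
Bit 17: prefix='00' -> emit 'g', reset

Answer: 0 2 4 5 6 9 10 13 16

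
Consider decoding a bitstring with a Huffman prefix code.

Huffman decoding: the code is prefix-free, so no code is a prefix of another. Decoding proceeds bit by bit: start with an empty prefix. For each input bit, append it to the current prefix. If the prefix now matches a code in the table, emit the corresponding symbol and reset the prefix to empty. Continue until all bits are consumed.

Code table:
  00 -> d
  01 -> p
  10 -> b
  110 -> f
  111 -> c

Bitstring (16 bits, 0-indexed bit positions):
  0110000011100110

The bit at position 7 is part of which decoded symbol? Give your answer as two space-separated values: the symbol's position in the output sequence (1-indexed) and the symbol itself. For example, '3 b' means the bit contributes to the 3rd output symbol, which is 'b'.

Bit 0: prefix='0' (no match yet)
Bit 1: prefix='01' -> emit 'p', reset
Bit 2: prefix='1' (no match yet)
Bit 3: prefix='10' -> emit 'b', reset
Bit 4: prefix='0' (no match yet)
Bit 5: prefix='00' -> emit 'd', reset
Bit 6: prefix='0' (no match yet)
Bit 7: prefix='00' -> emit 'd', reset
Bit 8: prefix='1' (no match yet)
Bit 9: prefix='11' (no match yet)
Bit 10: prefix='111' -> emit 'c', reset
Bit 11: prefix='0' (no match yet)

Answer: 4 d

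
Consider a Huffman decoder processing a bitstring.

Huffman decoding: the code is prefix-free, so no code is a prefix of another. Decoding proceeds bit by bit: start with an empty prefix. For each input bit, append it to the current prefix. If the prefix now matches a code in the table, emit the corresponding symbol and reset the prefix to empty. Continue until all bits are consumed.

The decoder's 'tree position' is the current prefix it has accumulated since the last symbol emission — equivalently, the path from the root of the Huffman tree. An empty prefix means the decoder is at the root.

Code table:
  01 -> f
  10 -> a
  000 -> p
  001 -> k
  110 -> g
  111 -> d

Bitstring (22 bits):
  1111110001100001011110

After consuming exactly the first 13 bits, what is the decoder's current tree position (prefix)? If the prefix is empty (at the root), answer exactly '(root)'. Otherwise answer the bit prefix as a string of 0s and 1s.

Answer: 0

Derivation:
Bit 0: prefix='1' (no match yet)
Bit 1: prefix='11' (no match yet)
Bit 2: prefix='111' -> emit 'd', reset
Bit 3: prefix='1' (no match yet)
Bit 4: prefix='11' (no match yet)
Bit 5: prefix='111' -> emit 'd', reset
Bit 6: prefix='0' (no match yet)
Bit 7: prefix='00' (no match yet)
Bit 8: prefix='000' -> emit 'p', reset
Bit 9: prefix='1' (no match yet)
Bit 10: prefix='11' (no match yet)
Bit 11: prefix='110' -> emit 'g', reset
Bit 12: prefix='0' (no match yet)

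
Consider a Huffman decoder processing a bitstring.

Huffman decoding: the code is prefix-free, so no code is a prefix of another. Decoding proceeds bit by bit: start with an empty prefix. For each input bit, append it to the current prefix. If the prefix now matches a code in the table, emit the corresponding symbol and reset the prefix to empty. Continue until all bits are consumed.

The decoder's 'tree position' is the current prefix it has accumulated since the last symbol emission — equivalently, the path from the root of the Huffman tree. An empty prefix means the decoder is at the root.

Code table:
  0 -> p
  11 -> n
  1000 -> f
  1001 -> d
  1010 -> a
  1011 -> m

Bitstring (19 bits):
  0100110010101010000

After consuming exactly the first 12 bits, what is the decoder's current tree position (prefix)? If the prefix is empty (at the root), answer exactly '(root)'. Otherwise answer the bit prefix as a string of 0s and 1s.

Bit 0: prefix='0' -> emit 'p', reset
Bit 1: prefix='1' (no match yet)
Bit 2: prefix='10' (no match yet)
Bit 3: prefix='100' (no match yet)
Bit 4: prefix='1001' -> emit 'd', reset
Bit 5: prefix='1' (no match yet)
Bit 6: prefix='10' (no match yet)
Bit 7: prefix='100' (no match yet)
Bit 8: prefix='1001' -> emit 'd', reset
Bit 9: prefix='0' -> emit 'p', reset
Bit 10: prefix='1' (no match yet)
Bit 11: prefix='10' (no match yet)

Answer: 10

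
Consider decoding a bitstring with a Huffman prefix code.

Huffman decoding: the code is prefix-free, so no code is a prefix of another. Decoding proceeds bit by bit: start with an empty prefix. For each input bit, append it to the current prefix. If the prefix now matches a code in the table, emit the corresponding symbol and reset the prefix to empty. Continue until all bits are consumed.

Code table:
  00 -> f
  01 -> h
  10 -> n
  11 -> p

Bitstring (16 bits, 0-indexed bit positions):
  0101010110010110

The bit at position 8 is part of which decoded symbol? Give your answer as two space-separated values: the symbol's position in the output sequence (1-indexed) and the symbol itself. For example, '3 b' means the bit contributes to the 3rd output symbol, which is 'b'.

Answer: 5 n

Derivation:
Bit 0: prefix='0' (no match yet)
Bit 1: prefix='01' -> emit 'h', reset
Bit 2: prefix='0' (no match yet)
Bit 3: prefix='01' -> emit 'h', reset
Bit 4: prefix='0' (no match yet)
Bit 5: prefix='01' -> emit 'h', reset
Bit 6: prefix='0' (no match yet)
Bit 7: prefix='01' -> emit 'h', reset
Bit 8: prefix='1' (no match yet)
Bit 9: prefix='10' -> emit 'n', reset
Bit 10: prefix='0' (no match yet)
Bit 11: prefix='01' -> emit 'h', reset
Bit 12: prefix='0' (no match yet)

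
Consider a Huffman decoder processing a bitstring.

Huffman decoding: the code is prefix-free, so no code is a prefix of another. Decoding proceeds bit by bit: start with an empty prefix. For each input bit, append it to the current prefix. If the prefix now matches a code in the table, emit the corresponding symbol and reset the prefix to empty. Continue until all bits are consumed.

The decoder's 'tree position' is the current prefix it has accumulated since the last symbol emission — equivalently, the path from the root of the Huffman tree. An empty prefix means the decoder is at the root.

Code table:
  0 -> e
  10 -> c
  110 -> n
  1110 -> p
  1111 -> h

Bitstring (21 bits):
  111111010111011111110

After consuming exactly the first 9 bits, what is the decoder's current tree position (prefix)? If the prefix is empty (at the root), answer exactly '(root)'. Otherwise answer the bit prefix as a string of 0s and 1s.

Bit 0: prefix='1' (no match yet)
Bit 1: prefix='11' (no match yet)
Bit 2: prefix='111' (no match yet)
Bit 3: prefix='1111' -> emit 'h', reset
Bit 4: prefix='1' (no match yet)
Bit 5: prefix='11' (no match yet)
Bit 6: prefix='110' -> emit 'n', reset
Bit 7: prefix='1' (no match yet)
Bit 8: prefix='10' -> emit 'c', reset

Answer: (root)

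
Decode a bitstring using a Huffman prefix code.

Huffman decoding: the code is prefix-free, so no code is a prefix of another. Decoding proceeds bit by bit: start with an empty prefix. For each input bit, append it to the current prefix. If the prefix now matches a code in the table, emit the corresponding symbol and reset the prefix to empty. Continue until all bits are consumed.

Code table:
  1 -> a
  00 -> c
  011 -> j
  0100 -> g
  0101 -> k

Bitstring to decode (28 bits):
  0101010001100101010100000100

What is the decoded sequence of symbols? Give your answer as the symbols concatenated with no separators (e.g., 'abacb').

Bit 0: prefix='0' (no match yet)
Bit 1: prefix='01' (no match yet)
Bit 2: prefix='010' (no match yet)
Bit 3: prefix='0101' -> emit 'k', reset
Bit 4: prefix='0' (no match yet)
Bit 5: prefix='01' (no match yet)
Bit 6: prefix='010' (no match yet)
Bit 7: prefix='0100' -> emit 'g', reset
Bit 8: prefix='0' (no match yet)
Bit 9: prefix='01' (no match yet)
Bit 10: prefix='011' -> emit 'j', reset
Bit 11: prefix='0' (no match yet)
Bit 12: prefix='00' -> emit 'c', reset
Bit 13: prefix='1' -> emit 'a', reset
Bit 14: prefix='0' (no match yet)
Bit 15: prefix='01' (no match yet)
Bit 16: prefix='010' (no match yet)
Bit 17: prefix='0101' -> emit 'k', reset
Bit 18: prefix='0' (no match yet)
Bit 19: prefix='01' (no match yet)
Bit 20: prefix='010' (no match yet)
Bit 21: prefix='0100' -> emit 'g', reset
Bit 22: prefix='0' (no match yet)
Bit 23: prefix='00' -> emit 'c', reset
Bit 24: prefix='0' (no match yet)
Bit 25: prefix='01' (no match yet)
Bit 26: prefix='010' (no match yet)
Bit 27: prefix='0100' -> emit 'g', reset

Answer: kgjcakgcg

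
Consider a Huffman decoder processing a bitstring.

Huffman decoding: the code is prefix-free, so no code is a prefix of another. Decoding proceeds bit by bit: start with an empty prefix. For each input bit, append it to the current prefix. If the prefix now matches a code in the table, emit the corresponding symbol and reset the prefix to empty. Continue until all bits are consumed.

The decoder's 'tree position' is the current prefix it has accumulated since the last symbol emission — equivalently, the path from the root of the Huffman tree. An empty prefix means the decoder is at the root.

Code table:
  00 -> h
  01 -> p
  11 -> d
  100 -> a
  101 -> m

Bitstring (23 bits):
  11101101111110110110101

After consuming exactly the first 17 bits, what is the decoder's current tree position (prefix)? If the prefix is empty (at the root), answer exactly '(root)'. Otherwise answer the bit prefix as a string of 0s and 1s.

Answer: 10

Derivation:
Bit 0: prefix='1' (no match yet)
Bit 1: prefix='11' -> emit 'd', reset
Bit 2: prefix='1' (no match yet)
Bit 3: prefix='10' (no match yet)
Bit 4: prefix='101' -> emit 'm', reset
Bit 5: prefix='1' (no match yet)
Bit 6: prefix='10' (no match yet)
Bit 7: prefix='101' -> emit 'm', reset
Bit 8: prefix='1' (no match yet)
Bit 9: prefix='11' -> emit 'd', reset
Bit 10: prefix='1' (no match yet)
Bit 11: prefix='11' -> emit 'd', reset
Bit 12: prefix='1' (no match yet)
Bit 13: prefix='10' (no match yet)
Bit 14: prefix='101' -> emit 'm', reset
Bit 15: prefix='1' (no match yet)
Bit 16: prefix='10' (no match yet)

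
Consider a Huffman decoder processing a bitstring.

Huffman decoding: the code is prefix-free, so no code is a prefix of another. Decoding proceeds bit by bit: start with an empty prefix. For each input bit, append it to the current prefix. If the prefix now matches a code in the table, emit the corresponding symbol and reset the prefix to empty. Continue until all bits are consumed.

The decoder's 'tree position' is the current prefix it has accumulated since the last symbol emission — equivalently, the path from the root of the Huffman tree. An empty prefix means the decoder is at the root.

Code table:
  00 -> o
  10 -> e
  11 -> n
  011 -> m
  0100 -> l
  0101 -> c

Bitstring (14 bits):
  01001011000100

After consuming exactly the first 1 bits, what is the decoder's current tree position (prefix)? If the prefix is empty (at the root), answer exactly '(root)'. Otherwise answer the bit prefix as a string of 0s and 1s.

Bit 0: prefix='0' (no match yet)

Answer: 0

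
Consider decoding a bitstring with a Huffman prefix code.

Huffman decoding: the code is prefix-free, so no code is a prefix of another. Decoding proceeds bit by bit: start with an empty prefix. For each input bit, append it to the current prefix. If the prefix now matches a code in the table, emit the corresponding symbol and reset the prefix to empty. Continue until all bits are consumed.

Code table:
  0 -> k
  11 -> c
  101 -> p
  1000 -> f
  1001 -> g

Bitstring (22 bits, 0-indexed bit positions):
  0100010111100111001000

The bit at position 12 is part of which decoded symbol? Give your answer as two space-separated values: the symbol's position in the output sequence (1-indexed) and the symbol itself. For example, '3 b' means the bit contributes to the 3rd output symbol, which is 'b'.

Bit 0: prefix='0' -> emit 'k', reset
Bit 1: prefix='1' (no match yet)
Bit 2: prefix='10' (no match yet)
Bit 3: prefix='100' (no match yet)
Bit 4: prefix='1000' -> emit 'f', reset
Bit 5: prefix='1' (no match yet)
Bit 6: prefix='10' (no match yet)
Bit 7: prefix='101' -> emit 'p', reset
Bit 8: prefix='1' (no match yet)
Bit 9: prefix='11' -> emit 'c', reset
Bit 10: prefix='1' (no match yet)
Bit 11: prefix='10' (no match yet)
Bit 12: prefix='100' (no match yet)
Bit 13: prefix='1001' -> emit 'g', reset
Bit 14: prefix='1' (no match yet)
Bit 15: prefix='11' -> emit 'c', reset
Bit 16: prefix='0' -> emit 'k', reset

Answer: 5 g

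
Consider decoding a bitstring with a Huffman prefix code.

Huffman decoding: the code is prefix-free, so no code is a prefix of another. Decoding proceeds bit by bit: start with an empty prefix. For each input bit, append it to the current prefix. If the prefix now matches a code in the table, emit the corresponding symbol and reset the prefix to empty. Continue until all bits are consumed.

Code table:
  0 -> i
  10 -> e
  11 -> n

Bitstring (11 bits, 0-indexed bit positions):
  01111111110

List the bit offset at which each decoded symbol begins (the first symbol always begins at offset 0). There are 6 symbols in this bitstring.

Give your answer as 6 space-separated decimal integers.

Bit 0: prefix='0' -> emit 'i', reset
Bit 1: prefix='1' (no match yet)
Bit 2: prefix='11' -> emit 'n', reset
Bit 3: prefix='1' (no match yet)
Bit 4: prefix='11' -> emit 'n', reset
Bit 5: prefix='1' (no match yet)
Bit 6: prefix='11' -> emit 'n', reset
Bit 7: prefix='1' (no match yet)
Bit 8: prefix='11' -> emit 'n', reset
Bit 9: prefix='1' (no match yet)
Bit 10: prefix='10' -> emit 'e', reset

Answer: 0 1 3 5 7 9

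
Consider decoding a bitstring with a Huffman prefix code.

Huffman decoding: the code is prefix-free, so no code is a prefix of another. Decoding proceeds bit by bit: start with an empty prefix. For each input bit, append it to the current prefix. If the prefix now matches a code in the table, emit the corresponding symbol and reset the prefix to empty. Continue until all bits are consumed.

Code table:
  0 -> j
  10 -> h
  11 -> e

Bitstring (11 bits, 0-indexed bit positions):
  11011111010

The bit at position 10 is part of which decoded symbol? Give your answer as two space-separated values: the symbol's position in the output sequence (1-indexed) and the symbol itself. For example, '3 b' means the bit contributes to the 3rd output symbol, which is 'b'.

Answer: 6 h

Derivation:
Bit 0: prefix='1' (no match yet)
Bit 1: prefix='11' -> emit 'e', reset
Bit 2: prefix='0' -> emit 'j', reset
Bit 3: prefix='1' (no match yet)
Bit 4: prefix='11' -> emit 'e', reset
Bit 5: prefix='1' (no match yet)
Bit 6: prefix='11' -> emit 'e', reset
Bit 7: prefix='1' (no match yet)
Bit 8: prefix='10' -> emit 'h', reset
Bit 9: prefix='1' (no match yet)
Bit 10: prefix='10' -> emit 'h', reset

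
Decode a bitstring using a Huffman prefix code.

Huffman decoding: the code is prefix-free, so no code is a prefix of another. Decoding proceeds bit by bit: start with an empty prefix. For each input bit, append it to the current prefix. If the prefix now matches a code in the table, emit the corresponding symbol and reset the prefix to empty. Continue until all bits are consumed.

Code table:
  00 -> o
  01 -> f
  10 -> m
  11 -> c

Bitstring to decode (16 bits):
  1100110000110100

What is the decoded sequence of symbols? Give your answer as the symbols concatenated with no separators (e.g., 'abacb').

Answer: cocoocfo

Derivation:
Bit 0: prefix='1' (no match yet)
Bit 1: prefix='11' -> emit 'c', reset
Bit 2: prefix='0' (no match yet)
Bit 3: prefix='00' -> emit 'o', reset
Bit 4: prefix='1' (no match yet)
Bit 5: prefix='11' -> emit 'c', reset
Bit 6: prefix='0' (no match yet)
Bit 7: prefix='00' -> emit 'o', reset
Bit 8: prefix='0' (no match yet)
Bit 9: prefix='00' -> emit 'o', reset
Bit 10: prefix='1' (no match yet)
Bit 11: prefix='11' -> emit 'c', reset
Bit 12: prefix='0' (no match yet)
Bit 13: prefix='01' -> emit 'f', reset
Bit 14: prefix='0' (no match yet)
Bit 15: prefix='00' -> emit 'o', reset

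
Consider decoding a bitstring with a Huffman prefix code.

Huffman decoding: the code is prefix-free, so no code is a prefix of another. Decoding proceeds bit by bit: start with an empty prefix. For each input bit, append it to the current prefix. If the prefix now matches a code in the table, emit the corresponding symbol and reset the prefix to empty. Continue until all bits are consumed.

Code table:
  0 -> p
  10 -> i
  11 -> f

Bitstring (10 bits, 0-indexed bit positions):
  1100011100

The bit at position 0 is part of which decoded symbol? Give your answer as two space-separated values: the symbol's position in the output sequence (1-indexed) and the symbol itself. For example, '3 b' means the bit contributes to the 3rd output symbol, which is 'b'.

Answer: 1 f

Derivation:
Bit 0: prefix='1' (no match yet)
Bit 1: prefix='11' -> emit 'f', reset
Bit 2: prefix='0' -> emit 'p', reset
Bit 3: prefix='0' -> emit 'p', reset
Bit 4: prefix='0' -> emit 'p', reset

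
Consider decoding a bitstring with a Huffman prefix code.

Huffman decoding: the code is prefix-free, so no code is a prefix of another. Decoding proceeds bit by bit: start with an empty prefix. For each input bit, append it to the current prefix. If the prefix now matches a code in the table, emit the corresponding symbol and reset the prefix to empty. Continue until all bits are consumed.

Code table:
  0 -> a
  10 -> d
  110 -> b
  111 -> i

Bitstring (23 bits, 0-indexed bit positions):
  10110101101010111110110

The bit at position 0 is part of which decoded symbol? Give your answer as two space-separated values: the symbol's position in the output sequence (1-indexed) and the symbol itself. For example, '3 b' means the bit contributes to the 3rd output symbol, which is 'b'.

Answer: 1 d

Derivation:
Bit 0: prefix='1' (no match yet)
Bit 1: prefix='10' -> emit 'd', reset
Bit 2: prefix='1' (no match yet)
Bit 3: prefix='11' (no match yet)
Bit 4: prefix='110' -> emit 'b', reset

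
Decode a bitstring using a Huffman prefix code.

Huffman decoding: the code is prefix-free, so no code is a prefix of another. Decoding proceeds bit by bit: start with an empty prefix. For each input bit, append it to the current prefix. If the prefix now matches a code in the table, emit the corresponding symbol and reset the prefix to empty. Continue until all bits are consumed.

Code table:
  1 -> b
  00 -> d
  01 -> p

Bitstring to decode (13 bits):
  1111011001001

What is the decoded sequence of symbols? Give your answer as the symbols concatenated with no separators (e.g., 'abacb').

Bit 0: prefix='1' -> emit 'b', reset
Bit 1: prefix='1' -> emit 'b', reset
Bit 2: prefix='1' -> emit 'b', reset
Bit 3: prefix='1' -> emit 'b', reset
Bit 4: prefix='0' (no match yet)
Bit 5: prefix='01' -> emit 'p', reset
Bit 6: prefix='1' -> emit 'b', reset
Bit 7: prefix='0' (no match yet)
Bit 8: prefix='00' -> emit 'd', reset
Bit 9: prefix='1' -> emit 'b', reset
Bit 10: prefix='0' (no match yet)
Bit 11: prefix='00' -> emit 'd', reset
Bit 12: prefix='1' -> emit 'b', reset

Answer: bbbbpbdbdb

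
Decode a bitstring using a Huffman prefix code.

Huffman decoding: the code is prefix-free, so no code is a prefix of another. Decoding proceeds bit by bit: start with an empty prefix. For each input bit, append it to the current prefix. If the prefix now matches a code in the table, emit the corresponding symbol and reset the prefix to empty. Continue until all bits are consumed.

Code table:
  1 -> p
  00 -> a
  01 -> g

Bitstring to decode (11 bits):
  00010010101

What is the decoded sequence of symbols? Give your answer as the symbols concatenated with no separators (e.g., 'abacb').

Answer: agapgg

Derivation:
Bit 0: prefix='0' (no match yet)
Bit 1: prefix='00' -> emit 'a', reset
Bit 2: prefix='0' (no match yet)
Bit 3: prefix='01' -> emit 'g', reset
Bit 4: prefix='0' (no match yet)
Bit 5: prefix='00' -> emit 'a', reset
Bit 6: prefix='1' -> emit 'p', reset
Bit 7: prefix='0' (no match yet)
Bit 8: prefix='01' -> emit 'g', reset
Bit 9: prefix='0' (no match yet)
Bit 10: prefix='01' -> emit 'g', reset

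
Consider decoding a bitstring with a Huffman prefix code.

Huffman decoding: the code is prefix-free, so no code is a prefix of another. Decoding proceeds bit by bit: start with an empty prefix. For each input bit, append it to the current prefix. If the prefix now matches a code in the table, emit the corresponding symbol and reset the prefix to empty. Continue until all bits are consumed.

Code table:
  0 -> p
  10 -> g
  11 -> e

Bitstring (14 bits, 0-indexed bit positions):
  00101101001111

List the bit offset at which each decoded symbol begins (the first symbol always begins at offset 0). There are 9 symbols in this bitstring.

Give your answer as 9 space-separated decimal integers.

Bit 0: prefix='0' -> emit 'p', reset
Bit 1: prefix='0' -> emit 'p', reset
Bit 2: prefix='1' (no match yet)
Bit 3: prefix='10' -> emit 'g', reset
Bit 4: prefix='1' (no match yet)
Bit 5: prefix='11' -> emit 'e', reset
Bit 6: prefix='0' -> emit 'p', reset
Bit 7: prefix='1' (no match yet)
Bit 8: prefix='10' -> emit 'g', reset
Bit 9: prefix='0' -> emit 'p', reset
Bit 10: prefix='1' (no match yet)
Bit 11: prefix='11' -> emit 'e', reset
Bit 12: prefix='1' (no match yet)
Bit 13: prefix='11' -> emit 'e', reset

Answer: 0 1 2 4 6 7 9 10 12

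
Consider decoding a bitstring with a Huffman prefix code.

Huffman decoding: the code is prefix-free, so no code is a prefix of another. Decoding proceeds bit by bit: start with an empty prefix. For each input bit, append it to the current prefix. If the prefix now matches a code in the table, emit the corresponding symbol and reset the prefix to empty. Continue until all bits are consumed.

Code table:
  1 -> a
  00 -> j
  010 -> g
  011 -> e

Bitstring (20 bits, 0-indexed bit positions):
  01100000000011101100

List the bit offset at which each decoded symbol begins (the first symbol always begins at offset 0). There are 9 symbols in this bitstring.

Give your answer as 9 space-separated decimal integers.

Bit 0: prefix='0' (no match yet)
Bit 1: prefix='01' (no match yet)
Bit 2: prefix='011' -> emit 'e', reset
Bit 3: prefix='0' (no match yet)
Bit 4: prefix='00' -> emit 'j', reset
Bit 5: prefix='0' (no match yet)
Bit 6: prefix='00' -> emit 'j', reset
Bit 7: prefix='0' (no match yet)
Bit 8: prefix='00' -> emit 'j', reset
Bit 9: prefix='0' (no match yet)
Bit 10: prefix='00' -> emit 'j', reset
Bit 11: prefix='0' (no match yet)
Bit 12: prefix='01' (no match yet)
Bit 13: prefix='011' -> emit 'e', reset
Bit 14: prefix='1' -> emit 'a', reset
Bit 15: prefix='0' (no match yet)
Bit 16: prefix='01' (no match yet)
Bit 17: prefix='011' -> emit 'e', reset
Bit 18: prefix='0' (no match yet)
Bit 19: prefix='00' -> emit 'j', reset

Answer: 0 3 5 7 9 11 14 15 18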